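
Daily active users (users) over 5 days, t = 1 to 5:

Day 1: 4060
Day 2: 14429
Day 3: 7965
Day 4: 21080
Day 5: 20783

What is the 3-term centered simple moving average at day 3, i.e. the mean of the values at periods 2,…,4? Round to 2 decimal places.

Sum of periods 2–4: 14429 + 7965 + 21080 = 43474
Divide by 3: 43474 / 3 = 14491.33

14491.33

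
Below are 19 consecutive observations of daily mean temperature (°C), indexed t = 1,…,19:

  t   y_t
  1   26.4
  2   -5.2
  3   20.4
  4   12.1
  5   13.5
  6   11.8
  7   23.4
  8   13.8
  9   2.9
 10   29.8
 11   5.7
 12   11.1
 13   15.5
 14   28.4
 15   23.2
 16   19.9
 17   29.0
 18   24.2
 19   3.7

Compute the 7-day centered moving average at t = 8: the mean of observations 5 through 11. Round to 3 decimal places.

Sum of periods 5–11: 13.5 + 11.8 + 23.4 + 13.8 + 2.9 + 29.8 + 5.7 = 100.9
Divide by 7: 100.9 / 7 = 14.414

14.414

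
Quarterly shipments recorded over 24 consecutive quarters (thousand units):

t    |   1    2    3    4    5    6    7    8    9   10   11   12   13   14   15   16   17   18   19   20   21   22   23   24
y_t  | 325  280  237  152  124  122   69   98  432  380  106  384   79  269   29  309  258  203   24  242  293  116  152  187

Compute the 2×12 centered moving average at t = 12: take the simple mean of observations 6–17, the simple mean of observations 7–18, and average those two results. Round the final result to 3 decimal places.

Sum over 6–17: 122 + 69 + 98 + 432 + 380 + 106 + 384 + 79 + 269 + 29 + 309 + 258 = 2535
Sum over 7–18: 69 + 98 + 432 + 380 + 106 + 384 + 79 + 269 + 29 + 309 + 258 + 203 = 2616
CMA at t=12 = (2535 + 2616) / (2·12) = 5151 / 24 = 214.625

214.625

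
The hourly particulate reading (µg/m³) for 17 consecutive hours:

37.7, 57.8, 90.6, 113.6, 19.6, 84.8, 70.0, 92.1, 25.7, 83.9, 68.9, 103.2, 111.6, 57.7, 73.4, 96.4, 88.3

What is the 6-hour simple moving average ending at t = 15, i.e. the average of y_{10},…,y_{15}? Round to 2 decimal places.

83.12

Sum of periods 10–15: 83.9 + 68.9 + 103.2 + 111.6 + 57.7 + 73.4 = 498.7
Divide by 6: 498.7 / 6 = 83.12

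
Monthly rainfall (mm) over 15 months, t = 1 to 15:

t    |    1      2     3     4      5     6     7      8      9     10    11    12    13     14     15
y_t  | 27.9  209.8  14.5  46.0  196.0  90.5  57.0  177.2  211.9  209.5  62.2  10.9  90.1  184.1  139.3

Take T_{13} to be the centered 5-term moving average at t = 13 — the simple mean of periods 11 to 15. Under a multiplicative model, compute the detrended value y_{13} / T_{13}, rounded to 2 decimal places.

0.93

Trend T_13 = (62.2 + 10.9 + 90.1 + 184.1 + 139.3) / 5 = 486.6/5 = 97.3200
Ratio to trend: 90.1 / 97.3200 = 0.93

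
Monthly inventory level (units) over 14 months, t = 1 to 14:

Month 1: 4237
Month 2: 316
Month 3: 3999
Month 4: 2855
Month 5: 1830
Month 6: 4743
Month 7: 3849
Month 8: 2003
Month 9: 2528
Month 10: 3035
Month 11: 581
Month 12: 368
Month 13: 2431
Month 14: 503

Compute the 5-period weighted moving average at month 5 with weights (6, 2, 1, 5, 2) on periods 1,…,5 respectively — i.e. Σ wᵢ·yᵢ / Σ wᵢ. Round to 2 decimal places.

2999.25

Weighted sum: 6·4237 + 2·316 + 1·3999 + 5·2855 + 2·1830 = 25422 + 632 + 3999 + 14275 + 3660 = 47988
Weight total: 6 + 2 + 1 + 5 + 2 = 16
WMA = 47988 / 16 = 2999.25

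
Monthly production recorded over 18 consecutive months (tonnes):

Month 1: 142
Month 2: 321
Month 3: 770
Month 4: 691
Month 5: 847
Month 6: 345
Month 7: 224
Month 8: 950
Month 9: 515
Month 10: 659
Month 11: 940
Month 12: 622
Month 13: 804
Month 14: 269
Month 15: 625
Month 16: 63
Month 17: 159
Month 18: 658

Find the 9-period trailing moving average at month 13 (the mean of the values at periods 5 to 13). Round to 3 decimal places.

656.222

Sum of periods 5–13: 847 + 345 + 224 + 950 + 515 + 659 + 940 + 622 + 804 = 5906
Divide by 9: 5906 / 9 = 656.222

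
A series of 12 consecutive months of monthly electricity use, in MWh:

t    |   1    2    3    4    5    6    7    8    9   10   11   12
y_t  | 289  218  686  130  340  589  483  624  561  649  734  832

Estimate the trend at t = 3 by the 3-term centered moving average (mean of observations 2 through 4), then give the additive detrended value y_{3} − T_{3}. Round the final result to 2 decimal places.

Trend T_3 = (218 + 686 + 130) / 3 = 1034/3 = 344.6667
Detrended value: 686 − 344.6667 = 341.33

341.33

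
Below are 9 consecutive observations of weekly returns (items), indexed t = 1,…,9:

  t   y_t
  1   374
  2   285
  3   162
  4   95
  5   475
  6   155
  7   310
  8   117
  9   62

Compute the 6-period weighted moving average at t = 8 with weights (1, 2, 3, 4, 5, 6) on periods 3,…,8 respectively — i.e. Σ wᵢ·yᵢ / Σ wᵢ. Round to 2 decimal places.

221.38

Weighted sum: 1·162 + 2·95 + 3·475 + 4·155 + 5·310 + 6·117 = 162 + 190 + 1425 + 620 + 1550 + 702 = 4649
Weight total: 1 + 2 + 3 + 4 + 5 + 6 = 21
WMA = 4649 / 21 = 221.38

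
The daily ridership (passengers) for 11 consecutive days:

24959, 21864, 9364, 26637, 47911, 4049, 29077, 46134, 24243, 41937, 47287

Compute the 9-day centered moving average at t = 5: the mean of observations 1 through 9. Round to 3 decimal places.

26026.444

Sum of periods 1–9: 24959 + 21864 + 9364 + 26637 + 47911 + 4049 + 29077 + 46134 + 24243 = 234238
Divide by 9: 234238 / 9 = 26026.444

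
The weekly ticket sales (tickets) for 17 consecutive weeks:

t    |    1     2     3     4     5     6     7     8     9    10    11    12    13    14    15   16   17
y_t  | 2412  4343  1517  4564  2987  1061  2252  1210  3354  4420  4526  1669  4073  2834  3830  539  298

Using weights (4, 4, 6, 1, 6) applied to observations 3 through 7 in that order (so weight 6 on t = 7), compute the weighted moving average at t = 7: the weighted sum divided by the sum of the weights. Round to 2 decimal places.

2705.67

Weighted sum: 4·1517 + 4·4564 + 6·2987 + 1·1061 + 6·2252 = 6068 + 18256 + 17922 + 1061 + 13512 = 56819
Weight total: 4 + 4 + 6 + 1 + 6 = 21
WMA = 56819 / 21 = 2705.67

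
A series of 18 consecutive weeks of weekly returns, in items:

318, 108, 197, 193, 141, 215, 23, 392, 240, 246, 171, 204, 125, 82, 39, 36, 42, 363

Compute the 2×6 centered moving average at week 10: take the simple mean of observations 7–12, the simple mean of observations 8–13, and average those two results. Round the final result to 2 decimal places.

Sum over 7–12: 23 + 392 + 240 + 246 + 171 + 204 = 1276
Sum over 8–13: 392 + 240 + 246 + 171 + 204 + 125 = 1378
CMA at t=10 = (1276 + 1378) / (2·6) = 2654 / 12 = 221.17

221.17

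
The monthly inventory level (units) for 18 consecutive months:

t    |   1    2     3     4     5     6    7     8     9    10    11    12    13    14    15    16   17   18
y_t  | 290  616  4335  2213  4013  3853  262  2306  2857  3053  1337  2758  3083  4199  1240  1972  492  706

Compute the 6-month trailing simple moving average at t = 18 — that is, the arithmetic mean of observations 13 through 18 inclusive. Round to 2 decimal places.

1948.67

Sum of periods 13–18: 3083 + 4199 + 1240 + 1972 + 492 + 706 = 11692
Divide by 6: 11692 / 6 = 1948.67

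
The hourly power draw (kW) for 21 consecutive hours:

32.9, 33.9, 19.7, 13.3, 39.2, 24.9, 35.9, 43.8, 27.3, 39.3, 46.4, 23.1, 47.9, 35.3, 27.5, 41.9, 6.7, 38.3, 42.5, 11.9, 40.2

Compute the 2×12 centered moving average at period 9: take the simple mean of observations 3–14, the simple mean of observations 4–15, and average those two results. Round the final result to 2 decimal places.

33.33

Sum over 3–14: 19.7 + 13.3 + 39.2 + 24.9 + 35.9 + 43.8 + 27.3 + 39.3 + 46.4 + 23.1 + 47.9 + 35.3 = 396.1
Sum over 4–15: 13.3 + 39.2 + 24.9 + 35.9 + 43.8 + 27.3 + 39.3 + 46.4 + 23.1 + 47.9 + 35.3 + 27.5 = 403.9
CMA at t=9 = (396.1 + 403.9) / (2·12) = 800.0 / 24 = 33.33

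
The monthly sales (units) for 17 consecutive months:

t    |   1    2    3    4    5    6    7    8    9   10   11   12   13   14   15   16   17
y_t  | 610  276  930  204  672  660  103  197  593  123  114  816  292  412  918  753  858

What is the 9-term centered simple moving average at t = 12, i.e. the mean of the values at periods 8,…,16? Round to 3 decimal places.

Sum of periods 8–16: 197 + 593 + 123 + 114 + 816 + 292 + 412 + 918 + 753 = 4218
Divide by 9: 4218 / 9 = 468.667

468.667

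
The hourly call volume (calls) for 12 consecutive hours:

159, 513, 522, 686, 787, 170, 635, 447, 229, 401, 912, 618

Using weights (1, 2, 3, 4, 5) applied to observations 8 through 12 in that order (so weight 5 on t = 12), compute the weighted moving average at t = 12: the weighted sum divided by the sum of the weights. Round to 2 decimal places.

589.73

Weighted sum: 1·447 + 2·229 + 3·401 + 4·912 + 5·618 = 447 + 458 + 1203 + 3648 + 3090 = 8846
Weight total: 1 + 2 + 3 + 4 + 5 = 15
WMA = 8846 / 15 = 589.73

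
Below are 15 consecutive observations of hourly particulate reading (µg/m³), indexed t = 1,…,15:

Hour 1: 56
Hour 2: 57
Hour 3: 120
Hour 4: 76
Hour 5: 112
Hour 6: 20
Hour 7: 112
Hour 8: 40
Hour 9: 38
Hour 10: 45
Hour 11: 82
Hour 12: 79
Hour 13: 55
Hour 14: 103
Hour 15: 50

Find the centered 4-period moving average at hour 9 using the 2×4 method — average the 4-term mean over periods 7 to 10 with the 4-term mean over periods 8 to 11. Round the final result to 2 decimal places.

55.00

Sum over 7–10: 112 + 40 + 38 + 45 = 235
Sum over 8–11: 40 + 38 + 45 + 82 = 205
CMA at t=9 = (235 + 205) / (2·4) = 440 / 8 = 55.00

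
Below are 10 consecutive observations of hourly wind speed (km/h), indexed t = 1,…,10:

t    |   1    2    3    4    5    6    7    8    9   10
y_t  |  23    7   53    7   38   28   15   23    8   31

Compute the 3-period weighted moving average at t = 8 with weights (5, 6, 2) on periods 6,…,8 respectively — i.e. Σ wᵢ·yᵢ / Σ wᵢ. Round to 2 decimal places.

Weighted sum: 5·28 + 6·15 + 2·23 = 140 + 90 + 46 = 276
Weight total: 5 + 6 + 2 = 13
WMA = 276 / 13 = 21.23

21.23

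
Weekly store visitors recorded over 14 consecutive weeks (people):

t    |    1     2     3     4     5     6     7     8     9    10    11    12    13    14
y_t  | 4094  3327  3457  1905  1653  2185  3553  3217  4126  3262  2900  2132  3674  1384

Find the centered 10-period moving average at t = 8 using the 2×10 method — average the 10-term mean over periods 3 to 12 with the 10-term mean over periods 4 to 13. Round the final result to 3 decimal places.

2849.850

Sum over 3–12: 3457 + 1905 + 1653 + 2185 + 3553 + 3217 + 4126 + 3262 + 2900 + 2132 = 28390
Sum over 4–13: 1905 + 1653 + 2185 + 3553 + 3217 + 4126 + 3262 + 2900 + 2132 + 3674 = 28607
CMA at t=8 = (28390 + 28607) / (2·10) = 56997 / 20 = 2849.850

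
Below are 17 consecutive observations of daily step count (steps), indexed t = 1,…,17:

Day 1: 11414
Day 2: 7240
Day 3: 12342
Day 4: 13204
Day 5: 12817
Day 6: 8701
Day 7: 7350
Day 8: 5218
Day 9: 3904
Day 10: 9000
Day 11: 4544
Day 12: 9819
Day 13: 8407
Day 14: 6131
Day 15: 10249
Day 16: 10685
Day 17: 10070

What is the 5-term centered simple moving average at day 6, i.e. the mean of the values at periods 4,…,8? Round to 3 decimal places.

Sum of periods 4–8: 13204 + 12817 + 8701 + 7350 + 5218 = 47290
Divide by 5: 47290 / 5 = 9458.000

9458.000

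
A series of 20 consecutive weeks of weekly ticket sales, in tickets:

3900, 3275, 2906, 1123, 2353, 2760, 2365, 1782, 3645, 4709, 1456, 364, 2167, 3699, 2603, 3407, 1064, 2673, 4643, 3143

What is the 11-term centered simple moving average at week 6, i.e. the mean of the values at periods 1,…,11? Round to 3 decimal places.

2752.182

Sum of periods 1–11: 3900 + 3275 + 2906 + 1123 + 2353 + 2760 + 2365 + 1782 + 3645 + 4709 + 1456 = 30274
Divide by 11: 30274 / 11 = 2752.182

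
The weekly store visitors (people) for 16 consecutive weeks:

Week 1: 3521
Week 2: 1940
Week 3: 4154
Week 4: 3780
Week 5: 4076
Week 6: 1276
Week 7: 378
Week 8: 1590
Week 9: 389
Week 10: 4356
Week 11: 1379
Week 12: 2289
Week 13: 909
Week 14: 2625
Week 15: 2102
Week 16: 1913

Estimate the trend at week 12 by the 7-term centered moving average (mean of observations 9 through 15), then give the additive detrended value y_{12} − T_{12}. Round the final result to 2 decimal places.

282.00

Trend T_12 = (389 + 4356 + 1379 + 2289 + 909 + 2625 + 2102) / 7 = 14049/7 = 2007.0000
Detrended value: 2289 − 2007.0000 = 282.00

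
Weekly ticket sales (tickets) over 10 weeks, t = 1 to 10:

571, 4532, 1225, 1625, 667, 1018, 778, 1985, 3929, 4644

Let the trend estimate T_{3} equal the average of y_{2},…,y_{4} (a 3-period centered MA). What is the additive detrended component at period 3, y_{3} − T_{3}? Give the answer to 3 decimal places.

Trend T_3 = (4532 + 1225 + 1625) / 3 = 7382/3 = 2460.66667
Detrended value: 1225 − 2460.66667 = -1235.667

-1235.667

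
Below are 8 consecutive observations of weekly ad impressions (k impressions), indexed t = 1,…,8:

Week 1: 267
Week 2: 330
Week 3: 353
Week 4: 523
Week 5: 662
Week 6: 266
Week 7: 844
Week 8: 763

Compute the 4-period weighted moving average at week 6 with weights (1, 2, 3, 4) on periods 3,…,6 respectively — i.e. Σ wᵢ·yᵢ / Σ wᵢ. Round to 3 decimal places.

Weighted sum: 1·353 + 2·523 + 3·662 + 4·266 = 353 + 1046 + 1986 + 1064 = 4449
Weight total: 1 + 2 + 3 + 4 = 10
WMA = 4449 / 10 = 444.900

444.900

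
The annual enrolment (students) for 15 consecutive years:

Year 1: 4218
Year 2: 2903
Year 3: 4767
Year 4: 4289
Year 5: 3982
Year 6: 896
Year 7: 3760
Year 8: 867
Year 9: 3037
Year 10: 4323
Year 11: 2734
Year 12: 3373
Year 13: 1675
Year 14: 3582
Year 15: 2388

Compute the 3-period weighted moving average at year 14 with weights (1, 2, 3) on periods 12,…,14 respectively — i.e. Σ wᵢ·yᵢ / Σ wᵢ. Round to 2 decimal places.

2911.50

Weighted sum: 1·3373 + 2·1675 + 3·3582 = 3373 + 3350 + 10746 = 17469
Weight total: 1 + 2 + 3 = 6
WMA = 17469 / 6 = 2911.50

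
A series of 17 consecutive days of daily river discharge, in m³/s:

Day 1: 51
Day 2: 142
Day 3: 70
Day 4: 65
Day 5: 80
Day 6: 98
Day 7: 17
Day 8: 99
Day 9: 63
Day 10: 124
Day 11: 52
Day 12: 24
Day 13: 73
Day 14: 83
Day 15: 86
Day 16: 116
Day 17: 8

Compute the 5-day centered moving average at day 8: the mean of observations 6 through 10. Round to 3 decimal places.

80.200

Sum of periods 6–10: 98 + 17 + 99 + 63 + 124 = 401
Divide by 5: 401 / 5 = 80.200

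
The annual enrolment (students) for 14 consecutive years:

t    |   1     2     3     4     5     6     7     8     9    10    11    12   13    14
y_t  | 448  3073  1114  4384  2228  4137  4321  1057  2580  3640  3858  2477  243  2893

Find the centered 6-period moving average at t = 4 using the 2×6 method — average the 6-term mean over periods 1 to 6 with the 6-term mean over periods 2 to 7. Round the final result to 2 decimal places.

Sum over 1–6: 448 + 3073 + 1114 + 4384 + 2228 + 4137 = 15384
Sum over 2–7: 3073 + 1114 + 4384 + 2228 + 4137 + 4321 = 19257
CMA at t=4 = (15384 + 19257) / (2·6) = 34641 / 12 = 2886.75

2886.75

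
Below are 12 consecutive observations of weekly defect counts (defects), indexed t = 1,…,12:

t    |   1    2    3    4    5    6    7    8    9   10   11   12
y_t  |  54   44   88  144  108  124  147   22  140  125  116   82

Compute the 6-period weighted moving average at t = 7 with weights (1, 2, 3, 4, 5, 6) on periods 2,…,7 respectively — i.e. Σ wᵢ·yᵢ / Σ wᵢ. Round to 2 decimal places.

Weighted sum: 1·44 + 2·88 + 3·144 + 4·108 + 5·124 + 6·147 = 44 + 176 + 432 + 432 + 620 + 882 = 2586
Weight total: 1 + 2 + 3 + 4 + 5 + 6 = 21
WMA = 2586 / 21 = 123.14

123.14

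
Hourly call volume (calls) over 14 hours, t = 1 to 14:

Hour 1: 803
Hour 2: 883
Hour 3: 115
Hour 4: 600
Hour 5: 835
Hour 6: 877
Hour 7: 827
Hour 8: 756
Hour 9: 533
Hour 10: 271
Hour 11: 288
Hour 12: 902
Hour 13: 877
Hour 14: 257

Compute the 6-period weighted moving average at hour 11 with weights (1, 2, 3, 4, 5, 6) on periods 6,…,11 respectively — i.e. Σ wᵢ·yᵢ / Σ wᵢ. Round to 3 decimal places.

Weighted sum: 1·877 + 2·827 + 3·756 + 4·533 + 5·271 + 6·288 = 877 + 1654 + 2268 + 2132 + 1355 + 1728 = 10014
Weight total: 1 + 2 + 3 + 4 + 5 + 6 = 21
WMA = 10014 / 21 = 476.857

476.857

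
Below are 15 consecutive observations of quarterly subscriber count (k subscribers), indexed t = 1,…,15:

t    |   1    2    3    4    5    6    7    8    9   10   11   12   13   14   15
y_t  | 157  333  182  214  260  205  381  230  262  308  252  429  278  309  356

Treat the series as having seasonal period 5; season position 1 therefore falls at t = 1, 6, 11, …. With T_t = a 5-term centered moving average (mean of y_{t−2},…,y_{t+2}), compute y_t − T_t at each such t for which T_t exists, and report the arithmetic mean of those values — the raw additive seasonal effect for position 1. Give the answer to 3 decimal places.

-53.400

Season position 1 occurs at t = 6, 11 (where T_t is defined).
t=6: T_6 = 258.00000; y_6 − T_6 = 205 − 258.00000 = -53.00000
t=11: T_11 = 305.80000; y_11 − T_11 = 252 − 305.80000 = -53.80000
Mean deviation: (-53.00000 + -53.80000) / 2 = -53.400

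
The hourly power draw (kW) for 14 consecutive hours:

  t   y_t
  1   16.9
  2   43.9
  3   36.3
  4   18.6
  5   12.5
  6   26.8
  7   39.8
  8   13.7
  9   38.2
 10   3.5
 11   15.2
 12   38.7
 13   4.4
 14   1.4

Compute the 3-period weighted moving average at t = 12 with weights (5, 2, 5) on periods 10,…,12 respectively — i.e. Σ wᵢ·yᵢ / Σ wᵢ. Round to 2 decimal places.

Weighted sum: 5·3.5 + 2·15.2 + 5·38.7 = 17.5 + 30.4 + 193.5 = 241.4
Weight total: 5 + 2 + 5 = 12
WMA = 241.4 / 12 = 20.12

20.12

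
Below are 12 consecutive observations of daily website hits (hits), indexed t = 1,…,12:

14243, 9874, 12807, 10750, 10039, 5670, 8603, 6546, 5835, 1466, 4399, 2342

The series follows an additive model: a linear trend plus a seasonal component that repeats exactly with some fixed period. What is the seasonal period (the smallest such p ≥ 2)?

4

First differences y_{t+1} − y_t: -4369, 2933, -2057, -711, -4369, 2933, -2057, -711, -4369, 2933, …
The difference pattern repeats every 4 terms and not for any smaller step, so p = 4.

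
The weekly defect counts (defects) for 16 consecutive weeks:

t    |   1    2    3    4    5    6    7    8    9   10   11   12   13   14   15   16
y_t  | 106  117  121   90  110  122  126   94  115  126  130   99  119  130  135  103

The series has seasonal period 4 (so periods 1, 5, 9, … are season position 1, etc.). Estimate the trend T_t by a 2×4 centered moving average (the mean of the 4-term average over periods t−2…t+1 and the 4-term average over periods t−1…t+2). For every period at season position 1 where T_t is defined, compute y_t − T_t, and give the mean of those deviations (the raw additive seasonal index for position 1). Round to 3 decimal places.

Season position 1 occurs at t = 5, 9, 13 (where T_t is defined).
t=5: T_5 = 111.37500; y_5 − T_5 = 110 − 111.37500 = -1.37500
t=9: T_9 = 115.75000; y_9 − T_9 = 115 − 115.75000 = -0.75000
t=13: T_13 = 120.12500; y_13 − T_13 = 119 − 120.12500 = -1.12500
Mean deviation: (-1.37500 + -0.75000 + -1.12500) / 3 = -1.083

-1.083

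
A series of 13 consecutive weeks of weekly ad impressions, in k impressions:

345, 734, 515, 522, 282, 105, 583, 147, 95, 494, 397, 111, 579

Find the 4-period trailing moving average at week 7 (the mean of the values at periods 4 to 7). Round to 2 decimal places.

373.00

Sum of periods 4–7: 522 + 282 + 105 + 583 = 1492
Divide by 4: 1492 / 4 = 373.00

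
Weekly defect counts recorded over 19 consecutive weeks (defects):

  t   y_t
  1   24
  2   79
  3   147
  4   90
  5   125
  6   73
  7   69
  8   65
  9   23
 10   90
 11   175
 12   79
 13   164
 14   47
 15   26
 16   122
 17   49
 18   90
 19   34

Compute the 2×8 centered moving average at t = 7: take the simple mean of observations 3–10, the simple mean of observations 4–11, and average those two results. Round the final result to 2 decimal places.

Sum over 3–10: 147 + 90 + 125 + 73 + 69 + 65 + 23 + 90 = 682
Sum over 4–11: 90 + 125 + 73 + 69 + 65 + 23 + 90 + 175 = 710
CMA at t=7 = (682 + 710) / (2·8) = 1392 / 16 = 87.00

87.00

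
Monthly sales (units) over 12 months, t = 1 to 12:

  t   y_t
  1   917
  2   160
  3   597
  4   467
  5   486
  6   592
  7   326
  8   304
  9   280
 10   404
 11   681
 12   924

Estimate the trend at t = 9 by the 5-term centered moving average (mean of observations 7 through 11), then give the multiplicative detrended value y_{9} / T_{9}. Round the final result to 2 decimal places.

Trend T_9 = (326 + 304 + 280 + 404 + 681) / 5 = 1995/5 = 399.0000
Ratio to trend: 280 / 399.0000 = 0.70

0.70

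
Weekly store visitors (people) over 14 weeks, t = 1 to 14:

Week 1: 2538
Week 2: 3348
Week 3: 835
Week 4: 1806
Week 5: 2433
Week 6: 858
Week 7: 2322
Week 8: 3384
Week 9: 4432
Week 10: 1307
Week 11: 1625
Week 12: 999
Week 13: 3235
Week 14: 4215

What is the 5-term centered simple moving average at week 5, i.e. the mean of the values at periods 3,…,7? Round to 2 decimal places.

Sum of periods 3–7: 835 + 1806 + 2433 + 858 + 2322 = 8254
Divide by 5: 8254 / 5 = 1650.80

1650.80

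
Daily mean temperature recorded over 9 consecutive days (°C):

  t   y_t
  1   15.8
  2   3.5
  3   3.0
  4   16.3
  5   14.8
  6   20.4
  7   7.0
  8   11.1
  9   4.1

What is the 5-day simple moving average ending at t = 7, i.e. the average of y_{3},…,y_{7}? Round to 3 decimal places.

Sum of periods 3–7: 3.0 + 16.3 + 14.8 + 20.4 + 7.0 = 61.5
Divide by 5: 61.5 / 5 = 12.300

12.300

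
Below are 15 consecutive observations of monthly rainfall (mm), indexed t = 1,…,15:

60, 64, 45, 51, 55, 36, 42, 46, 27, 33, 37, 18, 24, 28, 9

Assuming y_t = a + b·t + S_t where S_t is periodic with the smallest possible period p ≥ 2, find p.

First differences y_{t+1} − y_t: 4, -19, 6, 4, -19, 6, 4, -19, …
The difference pattern repeats every 3 terms and not for any smaller step, so p = 3.

3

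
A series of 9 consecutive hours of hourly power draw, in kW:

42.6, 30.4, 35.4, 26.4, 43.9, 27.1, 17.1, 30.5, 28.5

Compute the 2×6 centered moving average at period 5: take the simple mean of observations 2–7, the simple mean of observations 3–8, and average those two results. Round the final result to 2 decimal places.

Sum over 2–7: 30.4 + 35.4 + 26.4 + 43.9 + 27.1 + 17.1 = 180.3
Sum over 3–8: 35.4 + 26.4 + 43.9 + 27.1 + 17.1 + 30.5 = 180.4
CMA at t=5 = (180.3 + 180.4) / (2·6) = 360.7 / 12 = 30.06

30.06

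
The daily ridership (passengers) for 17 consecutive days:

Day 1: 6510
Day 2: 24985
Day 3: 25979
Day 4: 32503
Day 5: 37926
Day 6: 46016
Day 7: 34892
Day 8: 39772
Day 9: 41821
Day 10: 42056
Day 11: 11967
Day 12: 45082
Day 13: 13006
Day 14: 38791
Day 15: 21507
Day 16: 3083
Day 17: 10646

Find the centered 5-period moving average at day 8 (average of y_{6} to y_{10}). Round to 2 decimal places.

40911.40

Sum of periods 6–10: 46016 + 34892 + 39772 + 41821 + 42056 = 204557
Divide by 5: 204557 / 5 = 40911.40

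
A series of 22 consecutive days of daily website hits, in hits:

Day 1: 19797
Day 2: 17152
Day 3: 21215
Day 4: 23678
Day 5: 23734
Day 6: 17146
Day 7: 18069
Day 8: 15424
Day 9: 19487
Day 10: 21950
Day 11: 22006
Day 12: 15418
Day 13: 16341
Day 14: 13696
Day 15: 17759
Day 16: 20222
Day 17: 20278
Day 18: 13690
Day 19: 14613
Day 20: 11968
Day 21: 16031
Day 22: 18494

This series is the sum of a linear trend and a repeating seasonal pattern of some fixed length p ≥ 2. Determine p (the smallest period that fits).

First differences y_{t+1} − y_t: -2645, 4063, 2463, 56, -6588, 923, -2645, 4063, 2463, 56, -6588, 923, -2645, 4063, …
The difference pattern repeats every 6 terms and not for any smaller step, so p = 6.

6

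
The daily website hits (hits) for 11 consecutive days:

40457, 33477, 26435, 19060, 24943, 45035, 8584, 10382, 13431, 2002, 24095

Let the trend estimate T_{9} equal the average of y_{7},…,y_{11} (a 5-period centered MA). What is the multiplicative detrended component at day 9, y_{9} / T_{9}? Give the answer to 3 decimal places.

1.148

Trend T_9 = (8584 + 10382 + 13431 + 2002 + 24095) / 5 = 58494/5 = 11698.80000
Ratio to trend: 13431 / 11698.80000 = 1.148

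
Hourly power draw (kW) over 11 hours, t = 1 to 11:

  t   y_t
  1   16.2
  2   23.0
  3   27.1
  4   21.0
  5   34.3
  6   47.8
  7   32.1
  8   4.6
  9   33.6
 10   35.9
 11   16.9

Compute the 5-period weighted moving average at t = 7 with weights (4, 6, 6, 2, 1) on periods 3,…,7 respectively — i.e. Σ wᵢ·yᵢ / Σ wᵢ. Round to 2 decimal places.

Weighted sum: 4·27.1 + 6·21.0 + 6·34.3 + 2·47.8 + 1·32.1 = 108.4 + 126.0 + 205.8 + 95.6 + 32.1 = 567.9
Weight total: 4 + 6 + 6 + 2 + 1 = 19
WMA = 567.9 / 19 = 29.89

29.89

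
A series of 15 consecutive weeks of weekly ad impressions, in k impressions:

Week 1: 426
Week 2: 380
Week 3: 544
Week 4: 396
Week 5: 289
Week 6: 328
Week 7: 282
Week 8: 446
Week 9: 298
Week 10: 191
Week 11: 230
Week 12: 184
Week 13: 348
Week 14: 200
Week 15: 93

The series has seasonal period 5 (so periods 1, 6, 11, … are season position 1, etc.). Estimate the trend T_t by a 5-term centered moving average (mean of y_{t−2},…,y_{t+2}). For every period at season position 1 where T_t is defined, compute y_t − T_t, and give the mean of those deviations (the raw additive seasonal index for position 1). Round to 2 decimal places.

-20.20

Season position 1 occurs at t = 6, 11 (where T_t is defined).
t=6: T_6 = 348.2000; y_6 − T_6 = 328 − 348.2000 = -20.2000
t=11: T_11 = 250.2000; y_11 − T_11 = 230 − 250.2000 = -20.2000
Mean deviation: (-20.2000 + -20.2000) / 2 = -20.20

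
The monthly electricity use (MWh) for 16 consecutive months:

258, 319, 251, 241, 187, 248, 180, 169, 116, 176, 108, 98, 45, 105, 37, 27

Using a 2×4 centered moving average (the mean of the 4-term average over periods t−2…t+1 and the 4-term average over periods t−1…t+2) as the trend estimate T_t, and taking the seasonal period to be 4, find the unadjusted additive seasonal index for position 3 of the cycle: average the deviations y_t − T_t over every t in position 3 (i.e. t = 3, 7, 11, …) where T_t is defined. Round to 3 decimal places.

-7.375

Season position 3 occurs at t = 3, 7, 11 (where T_t is defined).
t=3: T_3 = 258.37500; y_3 − T_3 = 251 − 258.37500 = -7.37500
t=7: T_7 = 187.12500; y_7 − T_7 = 180 − 187.12500 = -7.12500
t=11: T_11 = 115.62500; y_11 − T_11 = 108 − 115.62500 = -7.62500
Mean deviation: (-7.37500 + -7.12500 + -7.62500) / 3 = -7.375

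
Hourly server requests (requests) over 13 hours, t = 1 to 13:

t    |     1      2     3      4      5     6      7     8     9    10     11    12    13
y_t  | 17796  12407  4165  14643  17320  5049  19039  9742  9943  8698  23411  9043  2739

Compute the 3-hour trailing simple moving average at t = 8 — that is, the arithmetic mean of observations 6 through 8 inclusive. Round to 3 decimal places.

11276.667

Sum of periods 6–8: 5049 + 19039 + 9742 = 33830
Divide by 3: 33830 / 3 = 11276.667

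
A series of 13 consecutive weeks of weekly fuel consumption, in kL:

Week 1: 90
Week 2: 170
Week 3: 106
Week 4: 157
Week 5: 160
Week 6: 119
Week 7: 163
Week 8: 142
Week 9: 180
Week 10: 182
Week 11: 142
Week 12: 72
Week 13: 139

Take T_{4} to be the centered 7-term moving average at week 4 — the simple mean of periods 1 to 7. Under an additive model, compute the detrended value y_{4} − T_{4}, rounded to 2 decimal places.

19.14

Trend T_4 = (90 + 170 + 106 + 157 + 160 + 119 + 163) / 7 = 965/7 = 137.8571
Detrended value: 157 − 137.8571 = 19.14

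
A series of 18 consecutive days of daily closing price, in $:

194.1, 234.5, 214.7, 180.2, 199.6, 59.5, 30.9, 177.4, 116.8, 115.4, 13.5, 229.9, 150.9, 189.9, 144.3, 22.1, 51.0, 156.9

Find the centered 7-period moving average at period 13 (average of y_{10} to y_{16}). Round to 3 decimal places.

Sum of periods 10–16: 115.4 + 13.5 + 229.9 + 150.9 + 189.9 + 144.3 + 22.1 = 866.0
Divide by 7: 866.0 / 7 = 123.714

123.714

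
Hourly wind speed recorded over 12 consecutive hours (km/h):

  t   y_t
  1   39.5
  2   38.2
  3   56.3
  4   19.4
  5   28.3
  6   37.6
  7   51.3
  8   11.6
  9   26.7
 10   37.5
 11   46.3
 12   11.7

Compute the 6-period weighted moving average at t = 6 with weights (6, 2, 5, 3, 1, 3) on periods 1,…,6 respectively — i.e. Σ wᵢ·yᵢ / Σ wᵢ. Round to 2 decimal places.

Weighted sum: 6·39.5 + 2·38.2 + 5·56.3 + 3·19.4 + 1·28.3 + 3·37.6 = 237.0 + 76.4 + 281.5 + 58.2 + 28.3 + 112.8 = 794.2
Weight total: 6 + 2 + 5 + 3 + 1 + 3 = 20
WMA = 794.2 / 20 = 39.71

39.71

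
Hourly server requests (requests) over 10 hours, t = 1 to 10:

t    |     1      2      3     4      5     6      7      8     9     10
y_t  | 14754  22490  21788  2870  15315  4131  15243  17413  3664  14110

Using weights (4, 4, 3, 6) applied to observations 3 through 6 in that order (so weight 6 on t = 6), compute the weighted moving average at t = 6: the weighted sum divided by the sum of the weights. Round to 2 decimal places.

Weighted sum: 4·21788 + 4·2870 + 3·15315 + 6·4131 = 87152 + 11480 + 45945 + 24786 = 169363
Weight total: 4 + 4 + 3 + 6 = 17
WMA = 169363 / 17 = 9962.53

9962.53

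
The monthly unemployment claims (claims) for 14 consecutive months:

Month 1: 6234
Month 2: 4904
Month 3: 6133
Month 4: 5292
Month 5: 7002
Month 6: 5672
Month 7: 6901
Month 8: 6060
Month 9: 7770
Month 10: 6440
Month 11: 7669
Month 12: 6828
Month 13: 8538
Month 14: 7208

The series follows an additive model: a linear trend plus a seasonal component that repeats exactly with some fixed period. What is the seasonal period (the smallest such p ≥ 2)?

4

First differences y_{t+1} − y_t: -1330, 1229, -841, 1710, -1330, 1229, -841, 1710, -1330, 1229, …
The difference pattern repeats every 4 terms and not for any smaller step, so p = 4.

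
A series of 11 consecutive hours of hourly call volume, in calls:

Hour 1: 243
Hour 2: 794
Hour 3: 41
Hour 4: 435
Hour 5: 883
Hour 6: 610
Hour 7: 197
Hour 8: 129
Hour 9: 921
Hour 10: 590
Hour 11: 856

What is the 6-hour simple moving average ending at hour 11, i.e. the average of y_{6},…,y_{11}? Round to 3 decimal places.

Sum of periods 6–11: 610 + 197 + 129 + 921 + 590 + 856 = 3303
Divide by 6: 3303 / 6 = 550.500

550.500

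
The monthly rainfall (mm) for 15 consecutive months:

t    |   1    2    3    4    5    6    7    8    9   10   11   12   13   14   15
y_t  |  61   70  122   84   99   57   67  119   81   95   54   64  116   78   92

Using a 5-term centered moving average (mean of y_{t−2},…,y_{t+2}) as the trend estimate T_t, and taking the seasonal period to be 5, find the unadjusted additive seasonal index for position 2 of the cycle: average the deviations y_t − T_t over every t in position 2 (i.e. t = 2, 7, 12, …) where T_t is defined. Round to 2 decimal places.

-17.50

Season position 2 occurs at t = 7, 12 (where T_t is defined).
t=7: T_7 = 84.6000; y_7 − T_7 = 67 − 84.6000 = -17.6000
t=12: T_12 = 81.4000; y_12 − T_12 = 64 − 81.4000 = -17.4000
Mean deviation: (-17.6000 + -17.4000) / 2 = -17.50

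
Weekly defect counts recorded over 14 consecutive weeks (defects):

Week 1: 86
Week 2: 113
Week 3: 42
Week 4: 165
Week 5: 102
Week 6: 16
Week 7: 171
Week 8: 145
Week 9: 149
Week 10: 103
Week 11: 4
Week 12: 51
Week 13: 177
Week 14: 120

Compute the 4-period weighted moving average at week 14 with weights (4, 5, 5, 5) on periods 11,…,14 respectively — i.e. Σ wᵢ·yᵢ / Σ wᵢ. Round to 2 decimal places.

92.42

Weighted sum: 4·4 + 5·51 + 5·177 + 5·120 = 16 + 255 + 885 + 600 = 1756
Weight total: 4 + 5 + 5 + 5 = 19
WMA = 1756 / 19 = 92.42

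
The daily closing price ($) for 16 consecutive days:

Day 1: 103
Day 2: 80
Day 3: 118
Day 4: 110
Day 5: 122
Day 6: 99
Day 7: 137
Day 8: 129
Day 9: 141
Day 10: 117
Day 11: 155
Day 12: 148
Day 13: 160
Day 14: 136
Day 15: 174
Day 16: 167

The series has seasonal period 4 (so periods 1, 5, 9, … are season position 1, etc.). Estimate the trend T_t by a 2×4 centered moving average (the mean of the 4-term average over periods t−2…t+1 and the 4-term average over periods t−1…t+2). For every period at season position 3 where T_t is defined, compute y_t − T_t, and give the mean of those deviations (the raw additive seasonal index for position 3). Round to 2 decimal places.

12.71

Season position 3 occurs at t = 3, 7, 11 (where T_t is defined).
t=3: T_3 = 105.1250; y_3 − T_3 = 118 − 105.1250 = 12.8750
t=7: T_7 = 124.1250; y_7 − T_7 = 137 − 124.1250 = 12.8750
t=11: T_11 = 142.6250; y_11 − T_11 = 155 − 142.6250 = 12.3750
Mean deviation: (12.8750 + 12.8750 + 12.3750) / 3 = 12.71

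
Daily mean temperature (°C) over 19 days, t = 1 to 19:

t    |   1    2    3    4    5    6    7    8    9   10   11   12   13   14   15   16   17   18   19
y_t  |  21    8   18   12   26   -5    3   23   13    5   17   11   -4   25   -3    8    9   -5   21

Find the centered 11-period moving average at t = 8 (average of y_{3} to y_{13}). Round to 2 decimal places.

10.82

Sum of periods 3–13: 18 + 12 + 26 + (-5) + 3 + 23 + 13 + 5 + 17 + 11 + (-4) = 119
Divide by 11: 119 / 11 = 10.82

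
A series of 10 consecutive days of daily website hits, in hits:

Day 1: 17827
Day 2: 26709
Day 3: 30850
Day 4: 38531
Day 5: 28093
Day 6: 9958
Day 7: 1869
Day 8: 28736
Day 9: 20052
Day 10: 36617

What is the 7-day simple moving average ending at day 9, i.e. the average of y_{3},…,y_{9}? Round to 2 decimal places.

Sum of periods 3–9: 30850 + 38531 + 28093 + 9958 + 1869 + 28736 + 20052 = 158089
Divide by 7: 158089 / 7 = 22584.14

22584.14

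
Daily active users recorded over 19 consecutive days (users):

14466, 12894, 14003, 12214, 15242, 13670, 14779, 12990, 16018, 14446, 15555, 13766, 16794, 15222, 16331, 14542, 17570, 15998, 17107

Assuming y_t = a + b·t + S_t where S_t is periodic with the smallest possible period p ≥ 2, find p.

First differences y_{t+1} − y_t: -1572, 1109, -1789, 3028, -1572, 1109, -1789, 3028, -1572, 1109, …
The difference pattern repeats every 4 terms and not for any smaller step, so p = 4.

4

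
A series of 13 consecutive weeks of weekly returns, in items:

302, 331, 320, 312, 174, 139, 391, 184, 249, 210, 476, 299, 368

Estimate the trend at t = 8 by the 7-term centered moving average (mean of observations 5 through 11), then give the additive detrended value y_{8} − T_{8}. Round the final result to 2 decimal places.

Trend T_8 = (174 + 139 + 391 + 184 + 249 + 210 + 476) / 7 = 1823/7 = 260.4286
Detrended value: 184 − 260.4286 = -76.43

-76.43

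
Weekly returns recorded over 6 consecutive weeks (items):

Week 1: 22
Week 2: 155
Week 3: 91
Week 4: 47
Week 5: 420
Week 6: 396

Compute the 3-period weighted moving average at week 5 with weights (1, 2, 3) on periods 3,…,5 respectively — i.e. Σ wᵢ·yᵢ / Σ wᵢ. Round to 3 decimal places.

240.833

Weighted sum: 1·91 + 2·47 + 3·420 = 91 + 94 + 1260 = 1445
Weight total: 1 + 2 + 3 = 6
WMA = 1445 / 6 = 240.833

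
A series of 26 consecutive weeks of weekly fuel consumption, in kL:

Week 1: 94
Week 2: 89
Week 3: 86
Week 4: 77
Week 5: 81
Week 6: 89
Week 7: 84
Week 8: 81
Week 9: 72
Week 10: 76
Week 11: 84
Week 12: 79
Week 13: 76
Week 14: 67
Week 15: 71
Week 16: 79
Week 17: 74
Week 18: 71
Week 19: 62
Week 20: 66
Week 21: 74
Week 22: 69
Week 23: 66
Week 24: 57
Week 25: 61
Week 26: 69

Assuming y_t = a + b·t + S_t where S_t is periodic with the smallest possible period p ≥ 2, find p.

5

First differences y_{t+1} − y_t: -5, -3, -9, 4, 8, -5, -3, -9, 4, 8, -5, -3, …
The difference pattern repeats every 5 terms and not for any smaller step, so p = 5.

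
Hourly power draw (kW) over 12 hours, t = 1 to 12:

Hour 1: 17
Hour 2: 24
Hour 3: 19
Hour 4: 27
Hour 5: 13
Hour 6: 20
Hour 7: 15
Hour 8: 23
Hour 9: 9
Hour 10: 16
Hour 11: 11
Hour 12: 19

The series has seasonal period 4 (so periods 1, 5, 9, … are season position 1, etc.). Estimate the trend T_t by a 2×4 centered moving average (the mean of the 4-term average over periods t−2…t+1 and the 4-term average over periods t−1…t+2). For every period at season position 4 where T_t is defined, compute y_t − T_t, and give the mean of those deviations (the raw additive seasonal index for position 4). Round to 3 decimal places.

6.750

Season position 4 occurs at t = 4, 8 (where T_t is defined).
t=4: T_4 = 20.25000; y_4 − T_4 = 27 − 20.25000 = 6.75000
t=8: T_8 = 16.25000; y_8 − T_8 = 23 − 16.25000 = 6.75000
Mean deviation: (6.75000 + 6.75000) / 2 = 6.750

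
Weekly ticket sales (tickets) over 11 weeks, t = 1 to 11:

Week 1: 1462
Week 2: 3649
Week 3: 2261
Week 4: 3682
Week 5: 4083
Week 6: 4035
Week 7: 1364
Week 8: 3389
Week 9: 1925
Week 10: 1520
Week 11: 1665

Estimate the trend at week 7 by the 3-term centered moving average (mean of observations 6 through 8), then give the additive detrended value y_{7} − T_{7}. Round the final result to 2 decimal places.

Trend T_7 = (4035 + 1364 + 3389) / 3 = 8788/3 = 2929.3333
Detrended value: 1364 − 2929.3333 = -1565.33

-1565.33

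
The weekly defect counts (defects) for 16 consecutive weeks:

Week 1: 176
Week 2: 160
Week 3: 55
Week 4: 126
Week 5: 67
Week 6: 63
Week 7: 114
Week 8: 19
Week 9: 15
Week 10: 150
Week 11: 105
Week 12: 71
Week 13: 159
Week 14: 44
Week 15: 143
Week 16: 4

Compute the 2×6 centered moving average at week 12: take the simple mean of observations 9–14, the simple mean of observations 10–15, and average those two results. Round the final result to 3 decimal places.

Sum over 9–14: 15 + 150 + 105 + 71 + 159 + 44 = 544
Sum over 10–15: 150 + 105 + 71 + 159 + 44 + 143 = 672
CMA at t=12 = (544 + 672) / (2·6) = 1216 / 12 = 101.333

101.333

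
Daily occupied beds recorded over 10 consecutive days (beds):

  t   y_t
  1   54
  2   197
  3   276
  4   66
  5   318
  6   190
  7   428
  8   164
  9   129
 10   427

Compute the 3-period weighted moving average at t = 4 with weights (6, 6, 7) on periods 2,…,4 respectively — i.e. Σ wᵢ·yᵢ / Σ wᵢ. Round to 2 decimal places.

Weighted sum: 6·197 + 6·276 + 7·66 = 1182 + 1656 + 462 = 3300
Weight total: 6 + 6 + 7 = 19
WMA = 3300 / 19 = 173.68

173.68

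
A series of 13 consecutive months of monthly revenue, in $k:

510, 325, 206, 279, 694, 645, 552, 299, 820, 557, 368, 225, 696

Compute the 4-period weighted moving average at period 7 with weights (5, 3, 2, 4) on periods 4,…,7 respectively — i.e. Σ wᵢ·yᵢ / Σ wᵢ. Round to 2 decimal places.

498.21

Weighted sum: 5·279 + 3·694 + 2·645 + 4·552 = 1395 + 2082 + 1290 + 2208 = 6975
Weight total: 5 + 3 + 2 + 4 = 14
WMA = 6975 / 14 = 498.21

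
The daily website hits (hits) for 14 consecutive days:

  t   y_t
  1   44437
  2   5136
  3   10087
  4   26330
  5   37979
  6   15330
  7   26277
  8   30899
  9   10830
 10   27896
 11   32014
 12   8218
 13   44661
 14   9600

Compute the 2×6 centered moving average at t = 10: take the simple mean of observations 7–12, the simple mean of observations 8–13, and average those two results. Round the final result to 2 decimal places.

24221.00

Sum over 7–12: 26277 + 30899 + 10830 + 27896 + 32014 + 8218 = 136134
Sum over 8–13: 30899 + 10830 + 27896 + 32014 + 8218 + 44661 = 154518
CMA at t=10 = (136134 + 154518) / (2·6) = 290652 / 12 = 24221.00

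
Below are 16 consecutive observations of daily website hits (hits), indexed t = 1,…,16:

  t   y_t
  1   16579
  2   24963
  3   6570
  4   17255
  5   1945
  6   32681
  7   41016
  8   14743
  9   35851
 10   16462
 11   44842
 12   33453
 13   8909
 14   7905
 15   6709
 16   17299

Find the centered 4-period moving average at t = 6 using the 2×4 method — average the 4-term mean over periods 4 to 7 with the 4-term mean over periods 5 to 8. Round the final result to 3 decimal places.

22910.250

Sum over 4–7: 17255 + 1945 + 32681 + 41016 = 92897
Sum over 5–8: 1945 + 32681 + 41016 + 14743 = 90385
CMA at t=6 = (92897 + 90385) / (2·4) = 183282 / 8 = 22910.250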